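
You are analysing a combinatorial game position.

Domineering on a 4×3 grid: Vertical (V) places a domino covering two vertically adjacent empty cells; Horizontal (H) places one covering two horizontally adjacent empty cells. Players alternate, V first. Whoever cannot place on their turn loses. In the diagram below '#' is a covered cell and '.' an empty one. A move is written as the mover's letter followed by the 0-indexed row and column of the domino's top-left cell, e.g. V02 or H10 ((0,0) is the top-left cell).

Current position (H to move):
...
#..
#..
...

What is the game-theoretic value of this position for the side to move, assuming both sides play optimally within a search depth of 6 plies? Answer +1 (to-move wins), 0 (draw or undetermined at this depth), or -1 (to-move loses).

value(.../#../#../..., H) = -1

p1 H@[.../#../#../...]: H00[##./#../#../...]-1* H01[.##/#../#../...]-1 H11[.../###/#../...]-1 H21[.../#../###/...]-1 H30[.../#../#../##.]-1 H31[.../#../#../.##]-1
p2 V@[##./#../#../...]: V02[###/#.#/#../...]-1 V11[##./##./##./...]+1* V12[##./#.#/#.#/...]+1 V21[##./#../##./.#.]+1 V22[##./#../#.#/..#]+1
p3 H@[##./##./##./...]: H30[##./##./##./##.]-1* H31[##./##./##./.##]-1
p4 V@[##./##./##./##.]: V02[###/###/##./##.]+1* V12[##./###/###/##.]+1 V22[##./##./###/###]+1
p5 H@[###/###/##./##.] terminal -1; root [.../#../#../...] d6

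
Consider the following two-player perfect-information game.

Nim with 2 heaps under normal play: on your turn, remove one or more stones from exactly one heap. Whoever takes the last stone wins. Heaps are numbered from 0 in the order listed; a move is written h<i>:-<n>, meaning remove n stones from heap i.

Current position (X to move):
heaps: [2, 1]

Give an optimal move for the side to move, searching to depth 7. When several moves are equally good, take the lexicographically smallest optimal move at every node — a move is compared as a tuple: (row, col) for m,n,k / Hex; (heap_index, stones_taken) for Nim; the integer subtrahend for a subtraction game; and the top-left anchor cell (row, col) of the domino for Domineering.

ply 1, X at (2,1) | h0:-1=+1→(1,1)*; h0:-2=-1→(0,1); h1:-1=-1→(2,0)
ply 2, O at (1,1) | h0:-1=-1→(0,1)*; h1:-1=-1→(1,0)
ply 3, X at (0,1) | h1:-1=+1→(0,0)*
ply 4: (0,0) is terminal -1 (O); from (2,1) depth 7

X's best at [(2,1)]: h0:-1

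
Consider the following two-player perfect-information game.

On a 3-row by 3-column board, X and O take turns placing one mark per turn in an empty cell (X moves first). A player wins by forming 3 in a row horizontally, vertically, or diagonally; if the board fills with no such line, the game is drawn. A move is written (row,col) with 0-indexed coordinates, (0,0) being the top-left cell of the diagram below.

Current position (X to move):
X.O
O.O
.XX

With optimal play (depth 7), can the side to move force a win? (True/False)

p1 X@[X.O/O.O/.XX]: (0,1)[XXO/O.O/.XX]-1 (1,1)[X.O/OXO/.XX]+1* (2,0)[X.O/O.O/XXX]+1
p2 O@[X.O/OXO/.XX] terminal -1; root [X.O/O.O/.XX] d7

X winning at [X.O/O.O/.XX]: True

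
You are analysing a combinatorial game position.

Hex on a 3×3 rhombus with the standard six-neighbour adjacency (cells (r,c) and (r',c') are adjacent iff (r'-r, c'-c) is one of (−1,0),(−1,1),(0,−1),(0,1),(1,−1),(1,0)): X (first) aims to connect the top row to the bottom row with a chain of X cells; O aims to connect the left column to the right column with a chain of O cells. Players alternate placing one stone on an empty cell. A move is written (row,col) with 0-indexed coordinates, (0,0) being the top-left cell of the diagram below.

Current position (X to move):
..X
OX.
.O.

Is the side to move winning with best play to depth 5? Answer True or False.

ply 1, X at ..X/OX./.O. | (0,0)=-1→X.X/OX./.O.; (0,1)=-1→.XX/OX./.O.; (1,2)=+1→..X/OXX/.O.*; (2,0)=+1→..X/OX./XO.; (2,2)=+1→..X/OX./.OX
ply 2, O at ..X/OXX/.O. | (0,0)=-1→O.X/OXX/.O.*; (0,1)=-1→.OX/OXX/.O.; (2,0)=-1→..X/OXX/OO.; (2,2)=-1→..X/OXX/.OO
ply 3, X at O.X/OXX/.O. | (0,1)=+1→OXX/OXX/.O.*; (2,0)=+1→O.X/OXX/XO.; (2,2)=+1→O.X/OXX/.OX
ply 4, O at OXX/OXX/.O. | (2,0)=-1→OXX/OXX/OO.*; (2,2)=-1→OXX/OXX/.OO
ply 5, X at OXX/OXX/OO. | (2,2)=+1→OXX/OXX/OOX*
ply 6: OXX/OXX/OOX is terminal -1 (O); from ..X/OX./.O. depth 5

X winning at [..X/OX./.O.]: True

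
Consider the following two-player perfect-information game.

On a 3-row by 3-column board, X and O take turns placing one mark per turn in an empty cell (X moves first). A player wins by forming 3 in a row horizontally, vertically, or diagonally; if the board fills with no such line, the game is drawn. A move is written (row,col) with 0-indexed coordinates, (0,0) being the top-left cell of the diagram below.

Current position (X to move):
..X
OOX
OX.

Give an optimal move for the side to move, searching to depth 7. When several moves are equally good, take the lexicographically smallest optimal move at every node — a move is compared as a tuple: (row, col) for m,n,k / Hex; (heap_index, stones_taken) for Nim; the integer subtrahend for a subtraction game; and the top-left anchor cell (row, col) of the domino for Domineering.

p1 X@[..X/OOX/OX.]: (0,0)[X.X/OOX/OX.]+1* (0,1)[.XX/OOX/OX.]-1 (2,2)[..X/OOX/OXX]+1
p2 O@[X.X/OOX/OX.]: (0,1)[XOX/OOX/OX.]-1* (2,2)[X.X/OOX/OXO]-1
p3 X@[XOX/OOX/OX.]: (2,2)[XOX/OOX/OXX]+1*
p4 O@[XOX/OOX/OXX] terminal -1; root [..X/OOX/OX.] d7

X's best at [..X/OOX/OX.]: (0,0)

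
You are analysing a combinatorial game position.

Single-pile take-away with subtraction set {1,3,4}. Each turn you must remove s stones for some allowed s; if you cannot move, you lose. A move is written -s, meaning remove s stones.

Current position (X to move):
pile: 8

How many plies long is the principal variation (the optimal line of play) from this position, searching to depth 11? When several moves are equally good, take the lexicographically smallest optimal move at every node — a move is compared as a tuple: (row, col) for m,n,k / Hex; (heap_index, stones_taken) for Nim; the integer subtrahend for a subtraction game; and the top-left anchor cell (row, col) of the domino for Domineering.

ply 1, X at 8 | -1=+1→7*; -3=-1→5; -4=-1→4
ply 2, O at 7 | -1=-1→6*; -3=-1→4; -4=-1→3
ply 3, X at 6 | -1=-1→5; -3=-1→3; -4=+1→2*
ply 4, O at 2 | -1=-1→1*
ply 5, X at 1 | -1=+1→0*
ply 6: 0 is terminal -1 (O); from 8 depth 11

PV length from [8]: 5 plies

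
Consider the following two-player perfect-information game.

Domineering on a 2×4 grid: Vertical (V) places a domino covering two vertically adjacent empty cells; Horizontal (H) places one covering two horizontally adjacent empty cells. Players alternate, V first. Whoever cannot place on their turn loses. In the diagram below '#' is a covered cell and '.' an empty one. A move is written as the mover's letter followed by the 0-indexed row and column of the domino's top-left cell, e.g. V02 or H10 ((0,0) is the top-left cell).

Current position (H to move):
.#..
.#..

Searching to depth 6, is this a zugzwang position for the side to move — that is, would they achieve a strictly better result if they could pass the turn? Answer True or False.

[.#../.#..] H move#1: H02:+1/.###/.#..*, H12:+1/.#../.###
[.###/.#..] V move#2: V00:-1/####/##..*
[####/##..] H move#3: H12:+1/####/####*
[####/####] end (terminal -1, V#4); searched .#../.#.. to 6
if H skipped the turn, V would face:
~ [.#../.#..] V move#1: V00:-1/##../##.., V02:+1/.##./.##.*, V03:+1/.#.#/.#.#
~ [.##./.##.] end (terminal -1, H#2); searched .#../.#.. to 6
compare (H): move=+1 vs pass=-1

zugzwang(.#../.#.., H) = False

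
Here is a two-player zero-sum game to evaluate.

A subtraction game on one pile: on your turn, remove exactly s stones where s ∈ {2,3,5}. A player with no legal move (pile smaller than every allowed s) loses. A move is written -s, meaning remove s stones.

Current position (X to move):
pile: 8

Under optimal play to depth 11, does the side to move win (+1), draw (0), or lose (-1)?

value(8, X) = -1

p1 X@[8]: -2[6]-1* -3[5]-1 -5[3]-1
p2 O@[6]: -2[4]-1 -3[3]-1 -5[1]+1*
p3 X@[1] terminal -1; root [8] d11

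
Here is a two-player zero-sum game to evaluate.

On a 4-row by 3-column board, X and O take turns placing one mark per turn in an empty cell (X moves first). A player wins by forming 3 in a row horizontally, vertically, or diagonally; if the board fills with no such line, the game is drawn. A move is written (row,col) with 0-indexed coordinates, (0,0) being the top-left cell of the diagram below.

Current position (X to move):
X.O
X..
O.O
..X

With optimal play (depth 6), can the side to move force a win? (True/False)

ply 1, X at X.O/X../O.O/..X | (0,1)=-1→XXO/X../O.O/..X; (1,1)=-1→X.O/XX./O.O/..X; (1,2)=-1→X.O/X.X/O.O/..X; (2,1)=+1→X.O/X../OXO/..X*; (3,0)=-1→X.O/X../O.O/X.X; (3,1)=-1→X.O/X../O.O/.XX
ply 2: X.O/X../OXO/..X is terminal -1 (O); from X.O/X../O.O/..X depth 6

X winning at [X.O/X../O.O/..X]: True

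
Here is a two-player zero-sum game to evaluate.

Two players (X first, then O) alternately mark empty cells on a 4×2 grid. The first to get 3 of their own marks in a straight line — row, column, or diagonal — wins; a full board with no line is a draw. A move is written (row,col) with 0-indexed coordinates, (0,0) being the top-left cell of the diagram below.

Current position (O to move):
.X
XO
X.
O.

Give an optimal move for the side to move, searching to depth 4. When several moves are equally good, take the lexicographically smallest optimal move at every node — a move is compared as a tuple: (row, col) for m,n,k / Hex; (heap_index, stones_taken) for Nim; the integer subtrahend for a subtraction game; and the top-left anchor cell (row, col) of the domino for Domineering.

p1 O@[.X/XO/X./O.]: (0,0)[OX/XO/X./O.]+0* (2,1)[.X/XO/XO/O.]-1 (3,1)[.X/XO/X./OO]-1
p2 X@[OX/XO/X./O.]: (2,1)[OX/XO/XX/O.]+0* (3,1)[OX/XO/X./OX]+0
p3 O@[OX/XO/XX/O.]: (3,1)[OX/XO/XX/OO]+0*
p4 X@[OX/XO/XX/OO] terminal +0; root [.X/XO/X./O.] d4

O's best at [.X/XO/X./O.]: (0,0)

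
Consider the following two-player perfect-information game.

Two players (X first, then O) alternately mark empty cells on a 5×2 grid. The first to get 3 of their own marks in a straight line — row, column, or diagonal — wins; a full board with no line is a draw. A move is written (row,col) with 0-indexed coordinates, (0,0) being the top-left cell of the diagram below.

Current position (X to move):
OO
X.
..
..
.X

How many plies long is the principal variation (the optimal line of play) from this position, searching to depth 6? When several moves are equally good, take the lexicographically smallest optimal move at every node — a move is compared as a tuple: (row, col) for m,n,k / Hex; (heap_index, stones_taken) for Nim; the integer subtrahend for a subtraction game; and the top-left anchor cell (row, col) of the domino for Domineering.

p1 X@[OO/X./../../.X]: (1,1)[OO/XX/../../.X]+0* (2,0)[OO/X./X./../.X]+0 (2,1)[OO/X./.X/../.X]+0 (3,0)[OO/X./../X./.X]+0 (3,1)[OO/X./../.X/.X]+0 (4,0)[OO/X./../../XX]+0
p2 O@[OO/XX/../../.X]: (2,0)[OO/XX/O./../.X]+0* (2,1)[OO/XX/.O/../.X]+0 (3,0)[OO/XX/../O./.X]+0 (3,1)[OO/XX/../.O/.X]+0 (4,0)[OO/XX/../../OX]+0
p3 X@[OO/XX/O./../.X]: (2,1)[OO/XX/OX/../.X]+0* (3,0)[OO/XX/O./X./.X]+0 (3,1)[OO/XX/O./.X/.X]+0 (4,0)[OO/XX/O./../XX]+0
p4 O@[OO/XX/OX/../.X]: (3,0)[OO/XX/OX/O./.X]-1 (3,1)[OO/XX/OX/.O/.X]+0* (4,0)[OO/XX/OX/../OX]-1
p5 X@[OO/XX/OX/.O/.X]: (3,0)[OO/XX/OX/XO/.X]+0* (4,0)[OO/XX/OX/.O/XX]+0
p6 O@[OO/XX/OX/XO/.X]: (4,0)[OO/XX/OX/XO/OX]+0*
p7 X@[OO/XX/OX/XO/OX] terminal +0; root [OO/X./../../.X] d6

PV length from [OO/X./../../.X]: 6 plies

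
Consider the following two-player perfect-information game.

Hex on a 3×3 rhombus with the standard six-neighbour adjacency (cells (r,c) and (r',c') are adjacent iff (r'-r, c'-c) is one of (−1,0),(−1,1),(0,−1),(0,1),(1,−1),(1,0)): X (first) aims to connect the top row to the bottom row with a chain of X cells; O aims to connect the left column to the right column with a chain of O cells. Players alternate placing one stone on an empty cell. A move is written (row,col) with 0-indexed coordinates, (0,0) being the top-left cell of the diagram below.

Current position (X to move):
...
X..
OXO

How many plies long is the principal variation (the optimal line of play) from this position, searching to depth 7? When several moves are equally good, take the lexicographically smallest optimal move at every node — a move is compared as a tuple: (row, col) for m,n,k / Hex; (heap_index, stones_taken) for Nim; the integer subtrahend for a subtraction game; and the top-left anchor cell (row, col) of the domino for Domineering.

[.../X../OXO] X move#1: (0,0):-1/X../X../OXO, (0,1):-1/.X./X../OXO, (0,2):+1/..X/X../OXO*, (1,1):+1/.../XX./OXO, (1,2):+1/.../X.X/OXO
[..X/X../OXO] O move#2: (0,0):-1/O.X/X../OXO*, (0,1):-1/.OX/X../OXO, (1,1):-1/..X/XO./OXO, (1,2):-1/..X/X.O/OXO
[O.X/X../OXO] X move#3: (0,1):+1/OXX/X../OXO*, (1,1):+1/O.X/XX./OXO, (1,2):+1/O.X/X.X/OXO
[OXX/X../OXO] O move#4: (1,1):-1/OXX/XO./OXO*, (1,2):-1/OXX/X.O/OXO
[OXX/XO./OXO] X move#5: (1,2):+1/OXX/XOX/OXO*
[OXX/XOX/OXO] end (terminal -1, O#6); searched .../X../OXO to 7

PV length from [.../X../OXO]: 5 plies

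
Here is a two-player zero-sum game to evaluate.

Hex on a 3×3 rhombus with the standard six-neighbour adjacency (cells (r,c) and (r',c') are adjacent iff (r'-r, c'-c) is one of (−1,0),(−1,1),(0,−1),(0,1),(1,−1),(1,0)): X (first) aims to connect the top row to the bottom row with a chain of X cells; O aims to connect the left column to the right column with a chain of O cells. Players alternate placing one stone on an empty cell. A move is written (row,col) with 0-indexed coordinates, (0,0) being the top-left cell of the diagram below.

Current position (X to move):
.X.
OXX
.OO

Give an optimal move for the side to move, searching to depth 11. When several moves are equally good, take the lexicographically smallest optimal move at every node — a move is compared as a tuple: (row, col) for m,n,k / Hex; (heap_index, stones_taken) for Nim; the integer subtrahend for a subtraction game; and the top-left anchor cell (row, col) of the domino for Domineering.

[.X./OXX/.OO] X move#1: (0,0):-1/XX./OXX/.OO, (0,2):-1/.XX/OXX/.OO, (2,0):+1/.X./OXX/XOO*
[.X./OXX/XOO] end (terminal -1, O#2); searched .X./OXX/.OO to 11

X's best at [.X./OXX/.OO]: (2,0)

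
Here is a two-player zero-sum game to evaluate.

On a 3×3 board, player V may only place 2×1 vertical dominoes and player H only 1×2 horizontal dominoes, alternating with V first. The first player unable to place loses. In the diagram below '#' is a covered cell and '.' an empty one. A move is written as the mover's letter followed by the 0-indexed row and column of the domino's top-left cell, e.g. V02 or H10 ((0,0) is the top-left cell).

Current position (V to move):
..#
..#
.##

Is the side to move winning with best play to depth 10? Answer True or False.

p1 V@[..#/..#/.##]: V00[#.#/#.#/.##]+1* V01[.##/.##/.##]+1 V10[..#/#.#/###]-1
p2 H@[#.#/#.#/.##] terminal -1; root [..#/..#/.##] d10

V winning at [..#/..#/.##]: True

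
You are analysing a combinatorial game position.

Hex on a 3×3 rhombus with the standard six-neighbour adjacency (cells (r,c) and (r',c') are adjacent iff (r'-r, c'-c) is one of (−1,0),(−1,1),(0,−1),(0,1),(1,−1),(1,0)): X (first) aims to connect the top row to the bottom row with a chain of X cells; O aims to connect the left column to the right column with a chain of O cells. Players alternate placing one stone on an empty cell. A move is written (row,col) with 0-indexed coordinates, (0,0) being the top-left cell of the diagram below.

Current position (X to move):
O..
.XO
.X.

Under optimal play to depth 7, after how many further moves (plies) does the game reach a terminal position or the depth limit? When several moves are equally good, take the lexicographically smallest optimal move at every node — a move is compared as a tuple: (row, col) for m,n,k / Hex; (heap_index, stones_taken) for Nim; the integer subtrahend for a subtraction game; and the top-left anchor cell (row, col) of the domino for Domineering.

PV length from [O../.XO/.X.]: 1 ply

p1 X@[O../.XO/.X.]: (0,1)[OX./.XO/.X.]+1* (0,2)[O.X/.XO/.X.]+1 (1,0)[O../XXO/.X.]+1 (2,0)[O../.XO/XX.]+1 (2,2)[O../.XO/.XX]+1
p2 O@[OX./.XO/.X.] terminal -1; root [O../.XO/.X.] d7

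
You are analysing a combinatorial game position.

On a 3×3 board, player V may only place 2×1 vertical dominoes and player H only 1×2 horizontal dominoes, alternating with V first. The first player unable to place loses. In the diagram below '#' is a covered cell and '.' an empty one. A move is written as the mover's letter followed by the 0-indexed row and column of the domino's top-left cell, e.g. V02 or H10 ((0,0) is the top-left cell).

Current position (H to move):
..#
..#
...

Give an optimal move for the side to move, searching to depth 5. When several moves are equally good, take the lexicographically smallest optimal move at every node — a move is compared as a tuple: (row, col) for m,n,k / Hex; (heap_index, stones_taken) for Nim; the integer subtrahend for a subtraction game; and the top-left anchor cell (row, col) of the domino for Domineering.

p1 H@[..#/..#/...]: H00[###/..#/...]-1 H10[..#/###/...]+1* H20[..#/..#/##.]-1 H21[..#/..#/.##]-1
p2 V@[..#/###/...] terminal -1; root [..#/..#/...] d5

H's best at [..#/..#/...]: H10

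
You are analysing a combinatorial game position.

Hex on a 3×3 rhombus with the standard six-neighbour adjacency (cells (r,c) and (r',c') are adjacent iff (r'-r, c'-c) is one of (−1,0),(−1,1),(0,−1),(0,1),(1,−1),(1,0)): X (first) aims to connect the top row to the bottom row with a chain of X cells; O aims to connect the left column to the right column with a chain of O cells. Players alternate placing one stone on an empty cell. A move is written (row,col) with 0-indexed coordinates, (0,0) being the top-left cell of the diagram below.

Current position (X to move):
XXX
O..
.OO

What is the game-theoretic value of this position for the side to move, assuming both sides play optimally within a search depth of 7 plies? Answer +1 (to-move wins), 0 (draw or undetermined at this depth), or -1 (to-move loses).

value(XXX/O../.OO, X) = -1

[XXX/O../.OO] X move#1: (1,1):-1/XXX/OX./.OO*, (1,2):-1/XXX/O.X/.OO, (2,0):-1/XXX/O../XOO
[XXX/OX./.OO] O move#2: (1,2):-1/XXX/OXO/.OO, (2,0):+1/XXX/OX./OOO*
[XXX/OX./OOO] end (terminal -1, X#3); searched XXX/O../.OO to 7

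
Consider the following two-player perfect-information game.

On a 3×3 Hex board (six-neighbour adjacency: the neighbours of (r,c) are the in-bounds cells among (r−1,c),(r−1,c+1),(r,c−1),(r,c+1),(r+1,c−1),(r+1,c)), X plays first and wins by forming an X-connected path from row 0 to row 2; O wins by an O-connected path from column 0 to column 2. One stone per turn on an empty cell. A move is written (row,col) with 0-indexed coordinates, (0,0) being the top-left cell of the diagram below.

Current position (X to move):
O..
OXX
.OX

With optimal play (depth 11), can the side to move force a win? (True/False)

ply 1, X at O../OXX/.OX | (0,1)=+1→OX./OXX/.OX*; (0,2)=+1→O.X/OXX/.OX; (2,0)=+1→O../OXX/XOX
ply 2: OX./OXX/.OX is terminal -1 (O); from O../OXX/.OX depth 11

X winning at [O../OXX/.OX]: True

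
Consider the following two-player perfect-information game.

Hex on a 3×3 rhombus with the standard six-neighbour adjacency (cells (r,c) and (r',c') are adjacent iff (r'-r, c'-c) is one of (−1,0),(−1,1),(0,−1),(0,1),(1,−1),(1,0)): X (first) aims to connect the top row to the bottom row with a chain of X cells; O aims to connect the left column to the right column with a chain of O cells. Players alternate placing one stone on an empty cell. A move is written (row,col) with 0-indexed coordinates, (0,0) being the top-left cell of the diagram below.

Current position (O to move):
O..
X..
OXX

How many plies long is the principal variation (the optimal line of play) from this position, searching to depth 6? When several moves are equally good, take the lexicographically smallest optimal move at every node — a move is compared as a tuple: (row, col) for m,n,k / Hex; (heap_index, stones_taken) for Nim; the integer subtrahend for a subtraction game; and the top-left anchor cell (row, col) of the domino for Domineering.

PV length from [O../X../OXX]: 3 plies

p1 O@[O../X../OXX]: (0,1)[OO./X../OXX]-1 (0,2)[O.O/X../OXX]+1* (1,1)[O../XO./OXX]+1 (1,2)[O../X.O/OXX]-1
p2 X@[O.O/X../OXX]: (0,1)[OXO/X../OXX]-1* (1,1)[O.O/XX./OXX]-1 (1,2)[O.O/X.X/OXX]-1
p3 O@[OXO/X../OXX]: (1,1)[OXO/XO./OXX]+1* (1,2)[OXO/X.O/OXX]-1
p4 X@[OXO/XO./OXX] terminal -1; root [O../X../OXX] d6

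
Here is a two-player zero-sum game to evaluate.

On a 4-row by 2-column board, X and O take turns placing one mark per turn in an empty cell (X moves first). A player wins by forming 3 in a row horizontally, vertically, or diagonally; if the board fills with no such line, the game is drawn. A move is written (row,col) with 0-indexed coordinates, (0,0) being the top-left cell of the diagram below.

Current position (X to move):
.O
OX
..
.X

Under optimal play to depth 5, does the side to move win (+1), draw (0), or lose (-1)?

value(.O/OX/../.X, X) = +1

ply 1, X at .O/OX/../.X | (0,0)=+0→XO/OX/../.X; (2,0)=+0→.O/OX/X./.X; (2,1)=+1→.O/OX/.X/.X*; (3,0)=+0→.O/OX/../XX
ply 2: .O/OX/.X/.X is terminal -1 (O); from .O/OX/../.X depth 5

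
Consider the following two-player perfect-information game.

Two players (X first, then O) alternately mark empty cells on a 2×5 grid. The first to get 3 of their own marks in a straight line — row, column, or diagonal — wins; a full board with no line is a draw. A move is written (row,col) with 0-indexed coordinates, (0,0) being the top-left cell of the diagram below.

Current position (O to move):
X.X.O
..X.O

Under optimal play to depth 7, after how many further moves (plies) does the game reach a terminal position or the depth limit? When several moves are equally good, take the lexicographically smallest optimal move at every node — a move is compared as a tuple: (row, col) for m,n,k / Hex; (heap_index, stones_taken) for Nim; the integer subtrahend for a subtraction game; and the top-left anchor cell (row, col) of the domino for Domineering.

PV length from [X.X.O/..X.O]: 4 plies

[X.X.O/..X.O] O move#1: (0,1):-1/XOX.O/..X.O*, (0,3):-1/X.XOO/..X.O, (1,0):-1/X.X.O/O.X.O, (1,1):-1/X.X.O/.OX.O, (1,3):-1/X.X.O/..XOO
[XOX.O/..X.O] X move#2: (0,3):+0/XOXXO/..X.O, (1,0):+0/XOX.O/X.X.O, (1,1):+1/XOX.O/.XX.O*, (1,3):+0/XOX.O/..XXO
[XOX.O/.XX.O] O move#3: (0,3):-1/XOXOO/.XX.O*, (1,0):-1/XOX.O/OXX.O, (1,3):-1/XOX.O/.XXOO
[XOXOO/.XX.O] X move#4: (1,0):+1/XOXOO/XXX.O*, (1,3):+1/XOXOO/.XXXO
[XOXOO/XXX.O] end (terminal -1, O#5); searched X.X.O/..X.O to 7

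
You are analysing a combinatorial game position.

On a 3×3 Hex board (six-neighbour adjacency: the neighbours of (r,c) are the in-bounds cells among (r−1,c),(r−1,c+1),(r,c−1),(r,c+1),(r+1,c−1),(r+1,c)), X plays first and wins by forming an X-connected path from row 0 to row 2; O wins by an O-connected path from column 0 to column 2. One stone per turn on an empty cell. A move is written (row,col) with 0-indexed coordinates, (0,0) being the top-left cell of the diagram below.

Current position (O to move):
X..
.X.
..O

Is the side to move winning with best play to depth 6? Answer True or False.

ply 1, O at X../.X./..O | (0,1)=-1→XO./.X./..O*; (0,2)=-1→X.O/.X./..O; (1,0)=-1→X../OX./..O; (1,2)=-1→X../.XO/..O; (2,0)=-1→X../.X./O.O; (2,1)=-1→X../.X./.OO
ply 2, X at XO./.X./..O | (0,2)=+1→XOX/.X./..O*; (1,0)=+1→XO./XX./..O; (1,2)=+1→XO./.XX/..O; (2,0)=+1→XO./.X./X.O; (2,1)=+1→XO./.X./.XO
ply 3, O at XOX/.X./..O | (1,0)=-1→XOX/OX./..O*; (1,2)=-1→XOX/.XO/..O; (2,0)=-1→XOX/.X./O.O; (2,1)=-1→XOX/.X./.OO
ply 4, X at XOX/OX./..O | (1,2)=+1→XOX/OXX/..O*; (2,0)=+1→XOX/OX./X.O; (2,1)=+1→XOX/OX./.XO
ply 5, O at XOX/OXX/..O | (2,0)=-1→XOX/OXX/O.O*; (2,1)=-1→XOX/OXX/.OO
ply 6, X at XOX/OXX/O.O | (2,1)=+1→XOX/OXX/OXO*
ply 7: XOX/OXX/OXO is terminal -1 (O); from X../.X./..O depth 6

O winning at [X../.X./..O]: False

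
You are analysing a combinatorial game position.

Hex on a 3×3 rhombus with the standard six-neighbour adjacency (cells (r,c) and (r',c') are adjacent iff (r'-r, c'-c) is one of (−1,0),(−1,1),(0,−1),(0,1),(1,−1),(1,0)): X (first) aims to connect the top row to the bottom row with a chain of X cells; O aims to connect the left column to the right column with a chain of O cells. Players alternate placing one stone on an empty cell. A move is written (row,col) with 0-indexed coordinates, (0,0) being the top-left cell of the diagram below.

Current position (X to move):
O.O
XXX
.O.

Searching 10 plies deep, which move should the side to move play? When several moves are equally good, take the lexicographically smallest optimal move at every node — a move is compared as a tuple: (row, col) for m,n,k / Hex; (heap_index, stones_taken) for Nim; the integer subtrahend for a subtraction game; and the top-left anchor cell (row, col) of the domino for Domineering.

[O.O/XXX/.O.] X move#1: (0,1):+1/OXO/XXX/.O.*, (2,0):-1/O.O/XXX/XO., (2,2):-1/O.O/XXX/.OX
[OXO/XXX/.O.] O move#2: (2,0):-1/OXO/XXX/OO.*, (2,2):-1/OXO/XXX/.OO
[OXO/XXX/OO.] X move#3: (2,2):+1/OXO/XXX/OOX*
[OXO/XXX/OOX] end (terminal -1, O#4); searched O.O/XXX/.O. to 10

X's best at [O.O/XXX/.O.]: (0,1)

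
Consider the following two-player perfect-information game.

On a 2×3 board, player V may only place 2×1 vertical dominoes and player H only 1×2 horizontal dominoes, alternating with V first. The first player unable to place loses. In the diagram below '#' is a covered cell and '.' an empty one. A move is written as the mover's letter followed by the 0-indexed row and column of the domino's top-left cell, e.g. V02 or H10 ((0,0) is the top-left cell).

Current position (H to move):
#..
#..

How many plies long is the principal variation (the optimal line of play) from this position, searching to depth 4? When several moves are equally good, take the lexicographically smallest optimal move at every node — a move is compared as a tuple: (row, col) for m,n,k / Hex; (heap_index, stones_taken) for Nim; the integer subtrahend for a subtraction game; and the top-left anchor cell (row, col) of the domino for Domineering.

ply 1, H at #../#.. | H01=+1→###/#..*; H11=+1→#../###
ply 2: ###/#.. is terminal -1 (V); from #../#.. depth 4

PV length from [#../#..]: 1 ply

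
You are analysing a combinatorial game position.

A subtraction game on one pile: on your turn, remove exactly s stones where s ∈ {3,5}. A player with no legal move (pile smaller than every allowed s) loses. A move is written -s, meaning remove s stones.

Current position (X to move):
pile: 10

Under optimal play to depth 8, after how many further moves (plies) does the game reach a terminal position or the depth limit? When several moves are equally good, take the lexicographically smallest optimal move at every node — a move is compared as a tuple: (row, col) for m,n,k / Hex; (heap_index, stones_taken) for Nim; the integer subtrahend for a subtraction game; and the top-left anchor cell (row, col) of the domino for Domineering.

PV length from [10]: 2 plies

[10] X move#1: -3:-1/7*, -5:-1/5
[7] O move#2: -3:-1/4, -5:+1/2*
[2] end (terminal -1, X#3); searched 10 to 8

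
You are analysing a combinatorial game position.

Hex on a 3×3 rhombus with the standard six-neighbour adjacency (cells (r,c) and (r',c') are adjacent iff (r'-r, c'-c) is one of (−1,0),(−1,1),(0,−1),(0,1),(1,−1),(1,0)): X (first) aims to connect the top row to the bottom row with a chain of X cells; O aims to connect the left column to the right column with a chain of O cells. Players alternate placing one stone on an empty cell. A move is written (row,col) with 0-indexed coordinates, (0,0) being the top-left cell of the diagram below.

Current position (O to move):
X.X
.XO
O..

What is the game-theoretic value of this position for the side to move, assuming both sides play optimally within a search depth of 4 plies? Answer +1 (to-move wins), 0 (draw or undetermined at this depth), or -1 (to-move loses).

value(X.X/.XO/O.., O) = +1

[X.X/.XO/O..] O move#1: (0,1):-1/XOX/.XO/O.., (1,0):-1/X.X/OXO/O.., (2,1):+1/X.X/.XO/OO.*, (2,2):-1/X.X/.XO/O.O
[X.X/.XO/OO.] end (terminal -1, X#2); searched X.X/.XO/O.. to 4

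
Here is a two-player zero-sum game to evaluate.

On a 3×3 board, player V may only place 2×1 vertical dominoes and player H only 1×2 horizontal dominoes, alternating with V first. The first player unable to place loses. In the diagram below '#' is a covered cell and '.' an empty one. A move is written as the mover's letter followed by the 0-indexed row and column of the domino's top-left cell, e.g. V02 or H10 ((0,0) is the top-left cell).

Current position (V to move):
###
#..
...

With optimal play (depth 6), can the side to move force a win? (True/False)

[###/#../...] V move#1: V11:+1/###/##./.#.*, V12:-1/###/#.#/..#
[###/##./.#.] end (terminal -1, H#2); searched ###/#../... to 6

V winning at [###/#../...]: True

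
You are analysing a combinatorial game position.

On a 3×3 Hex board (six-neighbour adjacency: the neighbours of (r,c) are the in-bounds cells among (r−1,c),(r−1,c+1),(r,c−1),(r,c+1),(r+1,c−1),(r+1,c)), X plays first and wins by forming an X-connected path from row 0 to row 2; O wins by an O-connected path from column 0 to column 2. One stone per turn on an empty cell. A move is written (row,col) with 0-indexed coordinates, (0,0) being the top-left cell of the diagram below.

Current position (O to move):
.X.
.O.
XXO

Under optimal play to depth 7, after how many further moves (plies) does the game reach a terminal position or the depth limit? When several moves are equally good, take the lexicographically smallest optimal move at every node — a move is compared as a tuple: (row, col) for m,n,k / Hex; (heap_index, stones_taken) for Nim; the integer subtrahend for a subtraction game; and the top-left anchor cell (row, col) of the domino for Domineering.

ply 1, O at .X./.O./XXO | (0,0)=-1→OX./.O./XXO; (0,2)=-1→.XO/.O./XXO; (1,0)=+1→.X./OO./XXO*; (1,2)=-1→.X./.OO/XXO
ply 2, X at .X./OO./XXO | (0,0)=-1→XX./OO./XXO*; (0,2)=-1→.XX/OO./XXO; (1,2)=-1→.X./OOX/XXO
ply 3, O at XX./OO./XXO | (0,2)=+1→XXO/OO./XXO*; (1,2)=+1→XX./OOO/XXO
ply 4: XXO/OO./XXO is terminal -1 (X); from .X./.O./XXO depth 7

PV length from [.X./.O./XXO]: 3 plies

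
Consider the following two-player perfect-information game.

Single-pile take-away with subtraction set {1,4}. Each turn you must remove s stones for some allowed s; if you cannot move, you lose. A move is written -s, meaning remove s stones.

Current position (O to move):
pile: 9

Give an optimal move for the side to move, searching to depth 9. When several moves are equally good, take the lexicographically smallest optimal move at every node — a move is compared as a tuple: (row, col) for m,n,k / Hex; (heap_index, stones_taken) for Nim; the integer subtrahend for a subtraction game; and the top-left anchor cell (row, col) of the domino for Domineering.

ply 1, O at 9 | -1=-1→8; -4=+1→5*
ply 2, X at 5 | -1=-1→4*; -4=-1→1
ply 3, O at 4 | -1=-1→3; -4=+1→0*
ply 4: 0 is terminal -1 (X); from 9 depth 9

O's best at [9]: -4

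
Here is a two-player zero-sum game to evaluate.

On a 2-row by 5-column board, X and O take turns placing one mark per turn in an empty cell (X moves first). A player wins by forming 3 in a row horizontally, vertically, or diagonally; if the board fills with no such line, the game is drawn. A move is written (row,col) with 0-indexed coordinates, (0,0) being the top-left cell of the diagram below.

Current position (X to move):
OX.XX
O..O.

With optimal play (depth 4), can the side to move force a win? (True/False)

X winning at [OX.XX/O..O.]: True

ply 1, X at OX.XX/O..O. | (0,2)=+1→OXXXX/O..O.*; (1,1)=+0→OX.XX/OX.O.; (1,2)=+0→OX.XX/O.XO.; (1,4)=+0→OX.XX/O..OX
ply 2: OXXXX/O..O. is terminal -1 (O); from OX.XX/O..O. depth 4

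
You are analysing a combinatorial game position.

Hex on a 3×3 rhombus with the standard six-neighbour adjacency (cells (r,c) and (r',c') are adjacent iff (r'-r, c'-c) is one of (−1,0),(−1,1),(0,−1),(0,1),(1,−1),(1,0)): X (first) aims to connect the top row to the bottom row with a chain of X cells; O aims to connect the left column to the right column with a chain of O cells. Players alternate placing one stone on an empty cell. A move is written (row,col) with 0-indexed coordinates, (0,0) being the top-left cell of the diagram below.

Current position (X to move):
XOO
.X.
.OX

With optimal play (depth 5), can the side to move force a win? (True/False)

X winning at [XOO/.X./.OX]: True

ply 1, X at XOO/.X./.OX | (1,0)=+1→XOO/XX./.OX*; (1,2)=-1→XOO/.XX/.OX; (2,0)=-1→XOO/.X./XOX
ply 2, O at XOO/XX./.OX | (1,2)=-1→XOO/XXO/.OX*; (2,0)=-1→XOO/XX./OOX
ply 3, X at XOO/XXO/.OX | (2,0)=+1→XOO/XXO/XOX*
ply 4: XOO/XXO/XOX is terminal -1 (O); from XOO/.X./.OX depth 5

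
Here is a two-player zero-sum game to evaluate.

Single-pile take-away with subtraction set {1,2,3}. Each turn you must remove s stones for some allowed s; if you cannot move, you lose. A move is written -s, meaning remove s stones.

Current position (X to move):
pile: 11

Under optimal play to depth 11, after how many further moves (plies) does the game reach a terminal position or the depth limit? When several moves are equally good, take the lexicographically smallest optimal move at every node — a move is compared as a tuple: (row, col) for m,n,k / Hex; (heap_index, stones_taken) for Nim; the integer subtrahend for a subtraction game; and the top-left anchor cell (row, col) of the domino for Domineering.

ply 1, X at 11 | -1=-1→10; -2=-1→9; -3=+1→8*
ply 2, O at 8 | -1=-1→7*; -2=-1→6; -3=-1→5
ply 3, X at 7 | -1=-1→6; -2=-1→5; -3=+1→4*
ply 4, O at 4 | -1=-1→3*; -2=-1→2; -3=-1→1
ply 5, X at 3 | -1=-1→2; -2=-1→1; -3=+1→0*
ply 6: 0 is terminal -1 (O); from 11 depth 11

PV length from [11]: 5 plies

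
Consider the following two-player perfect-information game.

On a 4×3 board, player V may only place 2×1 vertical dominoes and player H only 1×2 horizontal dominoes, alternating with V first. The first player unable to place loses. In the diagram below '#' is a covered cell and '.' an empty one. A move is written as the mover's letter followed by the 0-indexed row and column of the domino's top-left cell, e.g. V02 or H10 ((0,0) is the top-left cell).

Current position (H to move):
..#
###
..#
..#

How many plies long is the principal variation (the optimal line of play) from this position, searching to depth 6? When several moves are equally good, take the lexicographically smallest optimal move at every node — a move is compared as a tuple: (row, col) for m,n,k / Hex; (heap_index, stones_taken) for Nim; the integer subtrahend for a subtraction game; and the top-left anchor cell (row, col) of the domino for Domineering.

PV length from [..#/###/..#/..#]: 1 ply

p1 H@[..#/###/..#/..#]: H00[###/###/..#/..#]-1 H20[..#/###/###/..#]+1* H30[..#/###/..#/###]+1
p2 V@[..#/###/###/..#] terminal -1; root [..#/###/..#/..#] d6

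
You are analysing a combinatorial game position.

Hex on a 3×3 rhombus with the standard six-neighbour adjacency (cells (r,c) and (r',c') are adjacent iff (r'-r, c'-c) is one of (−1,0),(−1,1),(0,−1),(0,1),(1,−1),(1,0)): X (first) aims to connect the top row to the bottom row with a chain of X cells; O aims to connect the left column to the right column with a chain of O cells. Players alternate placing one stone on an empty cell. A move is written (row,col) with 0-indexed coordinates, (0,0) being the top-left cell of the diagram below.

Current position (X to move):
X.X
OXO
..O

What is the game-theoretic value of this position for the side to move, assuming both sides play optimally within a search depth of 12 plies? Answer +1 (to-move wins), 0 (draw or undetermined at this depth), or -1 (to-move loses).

[X.X/OXO/..O] X move#1: (0,1):+1/XXX/OXO/..O*, (2,0):+1/X.X/OXO/X.O, (2,1):+1/X.X/OXO/.XO
[XXX/OXO/..O] O move#2: (2,0):-1/XXX/OXO/O.O*, (2,1):-1/XXX/OXO/.OO
[XXX/OXO/O.O] X move#3: (2,1):+1/XXX/OXO/OXO*
[XXX/OXO/OXO] end (terminal -1, O#4); searched X.X/OXO/..O to 12

value(X.X/OXO/..O, X) = +1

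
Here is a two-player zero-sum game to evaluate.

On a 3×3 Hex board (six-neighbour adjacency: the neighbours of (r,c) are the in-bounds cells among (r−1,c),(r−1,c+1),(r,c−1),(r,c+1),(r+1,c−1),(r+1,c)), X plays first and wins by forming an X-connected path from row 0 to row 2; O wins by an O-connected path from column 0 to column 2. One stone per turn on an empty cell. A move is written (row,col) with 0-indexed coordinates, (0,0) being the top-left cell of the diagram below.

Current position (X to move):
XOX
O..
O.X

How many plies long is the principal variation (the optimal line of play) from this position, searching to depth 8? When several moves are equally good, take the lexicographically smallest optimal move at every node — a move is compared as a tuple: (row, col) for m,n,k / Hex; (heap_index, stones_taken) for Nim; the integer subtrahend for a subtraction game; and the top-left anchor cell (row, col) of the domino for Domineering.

PV length from [XOX/O../O.X]: 3 plies

ply 1, X at XOX/O../O.X | (1,1)=+1→XOX/OX./O.X*; (1,2)=+1→XOX/O.X/O.X; (2,1)=+1→XOX/O../OXX
ply 2, O at XOX/OX./O.X | (1,2)=-1→XOX/OXO/O.X*; (2,1)=-1→XOX/OX./OOX
ply 3, X at XOX/OXO/O.X | (2,1)=+1→XOX/OXO/OXX*
ply 4: XOX/OXO/OXX is terminal -1 (O); from XOX/O../O.X depth 8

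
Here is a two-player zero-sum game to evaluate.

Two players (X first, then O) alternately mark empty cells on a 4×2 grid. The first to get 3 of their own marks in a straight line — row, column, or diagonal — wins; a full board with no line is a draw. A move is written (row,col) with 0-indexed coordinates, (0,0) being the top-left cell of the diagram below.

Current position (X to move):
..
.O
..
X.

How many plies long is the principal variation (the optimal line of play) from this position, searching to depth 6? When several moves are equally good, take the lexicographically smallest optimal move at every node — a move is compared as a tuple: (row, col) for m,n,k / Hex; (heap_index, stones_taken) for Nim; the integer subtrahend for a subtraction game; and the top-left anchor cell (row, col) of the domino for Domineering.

[../.O/../X.] X move#1: (0,0):-1/X./.O/../X., (0,1):+0/.X/.O/../X.*, (1,0):+0/../XO/../X., (2,0):+0/../.O/X./X., (2,1):+0/../.O/.X/X., (3,1):+0/../.O/../XX
[.X/.O/../X.] O move#2: (0,0):+0/OX/.O/../X.*, (1,0):+0/.X/OO/../X., (2,0):+0/.X/.O/O./X., (2,1):+0/.X/.O/.O/X., (3,1):+0/.X/.O/../XO
[OX/.O/../X.] X move#3: (1,0):+0/OX/XO/../X.*, (2,0):+0/OX/.O/X./X., (2,1):+0/OX/.O/.X/X., (3,1):+0/OX/.O/../XX
[OX/XO/../X.] O move#4: (2,0):+0/OX/XO/O./X.*, (2,1):-1/OX/XO/.O/X., (3,1):-1/OX/XO/../XO
[OX/XO/O./X.] X move#5: (2,1):+0/OX/XO/OX/X.*, (3,1):+0/OX/XO/O./XX
[OX/XO/OX/X.] O move#6: (3,1):+0/OX/XO/OX/XO*
[OX/XO/OX/XO] end (terminal +0, X#7); searched ../.O/../X. to 6

PV length from [../.O/../X.]: 6 plies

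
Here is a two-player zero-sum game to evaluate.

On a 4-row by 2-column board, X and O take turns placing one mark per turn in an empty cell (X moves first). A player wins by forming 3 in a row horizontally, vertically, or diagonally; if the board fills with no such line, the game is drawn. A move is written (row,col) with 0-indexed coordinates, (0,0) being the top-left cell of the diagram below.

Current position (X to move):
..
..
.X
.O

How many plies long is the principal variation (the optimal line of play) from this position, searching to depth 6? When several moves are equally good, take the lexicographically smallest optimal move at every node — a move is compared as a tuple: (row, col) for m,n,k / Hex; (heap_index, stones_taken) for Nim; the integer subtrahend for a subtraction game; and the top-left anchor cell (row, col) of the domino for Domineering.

ply 1, X at ../../.X/.O | (0,0)=+0→X./../.X/.O*; (0,1)=+0→.X/../.X/.O; (1,0)=+0→../X./.X/.O; (1,1)=+0→../.X/.X/.O; (2,0)=+0→../../XX/.O; (3,0)=+0→../../.X/XO
ply 2, O at X./../.X/.O | (0,1)=+0→XO/../.X/.O*; (1,0)=+0→X./O./.X/.O; (1,1)=+0→X./.O/.X/.O; (2,0)=+0→X./../OX/.O; (3,0)=+0→X./../.X/OO
ply 3, X at XO/../.X/.O | (1,0)=+0→XO/X./.X/.O*; (1,1)=+0→XO/.X/.X/.O; (2,0)=+0→XO/../XX/.O; (3,0)=+0→XO/../.X/XO
ply 4, O at XO/X./.X/.O | (1,1)=-1→XO/XO/.X/.O; (2,0)=+0→XO/X./OX/.O*; (3,0)=-1→XO/X./.X/OO
ply 5, X at XO/X./OX/.O | (1,1)=+0→XO/XX/OX/.O*; (3,0)=+0→XO/X./OX/XO
ply 6, O at XO/XX/OX/.O | (3,0)=+0→XO/XX/OX/OO*
ply 7: XO/XX/OX/OO is terminal +0 (X); from ../../.X/.O depth 6

PV length from [../../.X/.O]: 6 plies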